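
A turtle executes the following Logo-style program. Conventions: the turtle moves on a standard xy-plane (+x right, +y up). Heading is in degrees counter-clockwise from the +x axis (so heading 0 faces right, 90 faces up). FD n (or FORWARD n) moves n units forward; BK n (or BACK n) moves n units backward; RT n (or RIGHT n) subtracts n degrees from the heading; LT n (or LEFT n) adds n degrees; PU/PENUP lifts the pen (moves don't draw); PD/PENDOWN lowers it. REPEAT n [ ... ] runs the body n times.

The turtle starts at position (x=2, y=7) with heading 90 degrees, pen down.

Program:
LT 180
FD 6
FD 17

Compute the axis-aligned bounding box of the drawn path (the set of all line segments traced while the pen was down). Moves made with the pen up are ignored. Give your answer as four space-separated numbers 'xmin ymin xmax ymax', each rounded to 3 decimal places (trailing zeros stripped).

Answer: 2 -16 2 7

Derivation:
Executing turtle program step by step:
Start: pos=(2,7), heading=90, pen down
LT 180: heading 90 -> 270
FD 6: (2,7) -> (2,1) [heading=270, draw]
FD 17: (2,1) -> (2,-16) [heading=270, draw]
Final: pos=(2,-16), heading=270, 2 segment(s) drawn

Segment endpoints: x in {2, 2, 2}, y in {-16, 1, 7}
xmin=2, ymin=-16, xmax=2, ymax=7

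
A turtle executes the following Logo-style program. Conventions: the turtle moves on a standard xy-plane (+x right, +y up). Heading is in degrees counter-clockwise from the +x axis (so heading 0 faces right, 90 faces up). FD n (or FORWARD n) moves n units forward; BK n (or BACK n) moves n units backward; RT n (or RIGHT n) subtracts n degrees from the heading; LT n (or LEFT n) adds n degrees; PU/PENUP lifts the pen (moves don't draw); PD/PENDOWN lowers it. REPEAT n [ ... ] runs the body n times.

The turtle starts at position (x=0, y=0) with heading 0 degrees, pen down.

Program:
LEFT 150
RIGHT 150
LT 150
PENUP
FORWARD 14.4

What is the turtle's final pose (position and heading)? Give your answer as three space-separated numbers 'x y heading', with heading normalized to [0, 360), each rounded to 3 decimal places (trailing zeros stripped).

Answer: -12.471 7.2 150

Derivation:
Executing turtle program step by step:
Start: pos=(0,0), heading=0, pen down
LT 150: heading 0 -> 150
RT 150: heading 150 -> 0
LT 150: heading 0 -> 150
PU: pen up
FD 14.4: (0,0) -> (-12.471,7.2) [heading=150, move]
Final: pos=(-12.471,7.2), heading=150, 0 segment(s) drawn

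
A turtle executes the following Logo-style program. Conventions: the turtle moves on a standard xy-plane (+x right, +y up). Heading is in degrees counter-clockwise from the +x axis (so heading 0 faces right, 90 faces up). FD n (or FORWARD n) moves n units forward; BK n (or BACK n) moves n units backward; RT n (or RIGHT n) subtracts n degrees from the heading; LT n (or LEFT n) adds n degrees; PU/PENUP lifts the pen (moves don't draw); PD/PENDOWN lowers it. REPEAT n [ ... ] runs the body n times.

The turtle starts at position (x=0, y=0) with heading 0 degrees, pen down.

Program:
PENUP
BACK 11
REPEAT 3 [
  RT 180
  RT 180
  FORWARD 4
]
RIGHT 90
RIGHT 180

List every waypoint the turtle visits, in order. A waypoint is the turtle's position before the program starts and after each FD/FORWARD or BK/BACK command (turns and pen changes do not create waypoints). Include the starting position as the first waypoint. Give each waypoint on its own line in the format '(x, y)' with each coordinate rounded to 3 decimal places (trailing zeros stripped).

Executing turtle program step by step:
Start: pos=(0,0), heading=0, pen down
PU: pen up
BK 11: (0,0) -> (-11,0) [heading=0, move]
REPEAT 3 [
  -- iteration 1/3 --
  RT 180: heading 0 -> 180
  RT 180: heading 180 -> 0
  FD 4: (-11,0) -> (-7,0) [heading=0, move]
  -- iteration 2/3 --
  RT 180: heading 0 -> 180
  RT 180: heading 180 -> 0
  FD 4: (-7,0) -> (-3,0) [heading=0, move]
  -- iteration 3/3 --
  RT 180: heading 0 -> 180
  RT 180: heading 180 -> 0
  FD 4: (-3,0) -> (1,0) [heading=0, move]
]
RT 90: heading 0 -> 270
RT 180: heading 270 -> 90
Final: pos=(1,0), heading=90, 0 segment(s) drawn
Waypoints (5 total):
(0, 0)
(-11, 0)
(-7, 0)
(-3, 0)
(1, 0)

Answer: (0, 0)
(-11, 0)
(-7, 0)
(-3, 0)
(1, 0)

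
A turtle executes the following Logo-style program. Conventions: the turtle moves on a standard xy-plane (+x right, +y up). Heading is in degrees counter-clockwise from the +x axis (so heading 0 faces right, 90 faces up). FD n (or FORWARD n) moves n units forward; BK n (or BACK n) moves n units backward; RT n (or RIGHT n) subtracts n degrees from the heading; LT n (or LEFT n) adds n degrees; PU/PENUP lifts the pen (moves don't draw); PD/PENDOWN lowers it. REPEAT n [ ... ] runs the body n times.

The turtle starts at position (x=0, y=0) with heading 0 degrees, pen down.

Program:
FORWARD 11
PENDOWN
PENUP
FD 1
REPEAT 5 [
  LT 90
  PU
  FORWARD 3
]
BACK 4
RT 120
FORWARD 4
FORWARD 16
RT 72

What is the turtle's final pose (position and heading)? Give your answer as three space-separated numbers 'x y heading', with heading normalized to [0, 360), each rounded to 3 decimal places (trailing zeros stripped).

Answer: 29.321 -11 258

Derivation:
Executing turtle program step by step:
Start: pos=(0,0), heading=0, pen down
FD 11: (0,0) -> (11,0) [heading=0, draw]
PD: pen down
PU: pen up
FD 1: (11,0) -> (12,0) [heading=0, move]
REPEAT 5 [
  -- iteration 1/5 --
  LT 90: heading 0 -> 90
  PU: pen up
  FD 3: (12,0) -> (12,3) [heading=90, move]
  -- iteration 2/5 --
  LT 90: heading 90 -> 180
  PU: pen up
  FD 3: (12,3) -> (9,3) [heading=180, move]
  -- iteration 3/5 --
  LT 90: heading 180 -> 270
  PU: pen up
  FD 3: (9,3) -> (9,0) [heading=270, move]
  -- iteration 4/5 --
  LT 90: heading 270 -> 0
  PU: pen up
  FD 3: (9,0) -> (12,0) [heading=0, move]
  -- iteration 5/5 --
  LT 90: heading 0 -> 90
  PU: pen up
  FD 3: (12,0) -> (12,3) [heading=90, move]
]
BK 4: (12,3) -> (12,-1) [heading=90, move]
RT 120: heading 90 -> 330
FD 4: (12,-1) -> (15.464,-3) [heading=330, move]
FD 16: (15.464,-3) -> (29.321,-11) [heading=330, move]
RT 72: heading 330 -> 258
Final: pos=(29.321,-11), heading=258, 1 segment(s) drawn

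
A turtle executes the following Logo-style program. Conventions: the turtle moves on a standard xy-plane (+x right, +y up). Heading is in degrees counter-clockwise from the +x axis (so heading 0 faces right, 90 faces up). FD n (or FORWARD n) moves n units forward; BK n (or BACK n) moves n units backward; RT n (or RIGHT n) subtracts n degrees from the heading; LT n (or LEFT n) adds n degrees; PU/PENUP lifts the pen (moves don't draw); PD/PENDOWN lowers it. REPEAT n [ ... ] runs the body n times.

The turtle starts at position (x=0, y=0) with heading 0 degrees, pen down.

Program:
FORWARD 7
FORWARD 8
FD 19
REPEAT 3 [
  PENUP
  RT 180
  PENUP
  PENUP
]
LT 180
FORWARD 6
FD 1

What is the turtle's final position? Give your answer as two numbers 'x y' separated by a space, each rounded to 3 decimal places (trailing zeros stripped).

Executing turtle program step by step:
Start: pos=(0,0), heading=0, pen down
FD 7: (0,0) -> (7,0) [heading=0, draw]
FD 8: (7,0) -> (15,0) [heading=0, draw]
FD 19: (15,0) -> (34,0) [heading=0, draw]
REPEAT 3 [
  -- iteration 1/3 --
  PU: pen up
  RT 180: heading 0 -> 180
  PU: pen up
  PU: pen up
  -- iteration 2/3 --
  PU: pen up
  RT 180: heading 180 -> 0
  PU: pen up
  PU: pen up
  -- iteration 3/3 --
  PU: pen up
  RT 180: heading 0 -> 180
  PU: pen up
  PU: pen up
]
LT 180: heading 180 -> 0
FD 6: (34,0) -> (40,0) [heading=0, move]
FD 1: (40,0) -> (41,0) [heading=0, move]
Final: pos=(41,0), heading=0, 3 segment(s) drawn

Answer: 41 0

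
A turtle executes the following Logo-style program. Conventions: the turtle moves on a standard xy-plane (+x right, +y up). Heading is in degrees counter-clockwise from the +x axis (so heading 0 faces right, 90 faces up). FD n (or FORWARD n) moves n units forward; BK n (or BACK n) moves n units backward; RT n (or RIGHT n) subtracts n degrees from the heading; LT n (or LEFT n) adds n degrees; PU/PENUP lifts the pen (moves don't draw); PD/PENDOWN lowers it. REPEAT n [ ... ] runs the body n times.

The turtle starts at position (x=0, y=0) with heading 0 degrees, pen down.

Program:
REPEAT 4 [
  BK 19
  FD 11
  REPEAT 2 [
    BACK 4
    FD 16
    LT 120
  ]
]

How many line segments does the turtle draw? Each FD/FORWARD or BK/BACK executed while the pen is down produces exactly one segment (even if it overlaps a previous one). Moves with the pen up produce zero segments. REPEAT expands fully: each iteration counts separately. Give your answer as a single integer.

Executing turtle program step by step:
Start: pos=(0,0), heading=0, pen down
REPEAT 4 [
  -- iteration 1/4 --
  BK 19: (0,0) -> (-19,0) [heading=0, draw]
  FD 11: (-19,0) -> (-8,0) [heading=0, draw]
  REPEAT 2 [
    -- iteration 1/2 --
    BK 4: (-8,0) -> (-12,0) [heading=0, draw]
    FD 16: (-12,0) -> (4,0) [heading=0, draw]
    LT 120: heading 0 -> 120
    -- iteration 2/2 --
    BK 4: (4,0) -> (6,-3.464) [heading=120, draw]
    FD 16: (6,-3.464) -> (-2,10.392) [heading=120, draw]
    LT 120: heading 120 -> 240
  ]
  -- iteration 2/4 --
  BK 19: (-2,10.392) -> (7.5,26.847) [heading=240, draw]
  FD 11: (7.5,26.847) -> (2,17.321) [heading=240, draw]
  REPEAT 2 [
    -- iteration 1/2 --
    BK 4: (2,17.321) -> (4,20.785) [heading=240, draw]
    FD 16: (4,20.785) -> (-4,6.928) [heading=240, draw]
    LT 120: heading 240 -> 0
    -- iteration 2/2 --
    BK 4: (-4,6.928) -> (-8,6.928) [heading=0, draw]
    FD 16: (-8,6.928) -> (8,6.928) [heading=0, draw]
    LT 120: heading 0 -> 120
  ]
  -- iteration 3/4 --
  BK 19: (8,6.928) -> (17.5,-9.526) [heading=120, draw]
  FD 11: (17.5,-9.526) -> (12,0) [heading=120, draw]
  REPEAT 2 [
    -- iteration 1/2 --
    BK 4: (12,0) -> (14,-3.464) [heading=120, draw]
    FD 16: (14,-3.464) -> (6,10.392) [heading=120, draw]
    LT 120: heading 120 -> 240
    -- iteration 2/2 --
    BK 4: (6,10.392) -> (8,13.856) [heading=240, draw]
    FD 16: (8,13.856) -> (0,0) [heading=240, draw]
    LT 120: heading 240 -> 0
  ]
  -- iteration 4/4 --
  BK 19: (0,0) -> (-19,0) [heading=0, draw]
  FD 11: (-19,0) -> (-8,0) [heading=0, draw]
  REPEAT 2 [
    -- iteration 1/2 --
    BK 4: (-8,0) -> (-12,0) [heading=0, draw]
    FD 16: (-12,0) -> (4,0) [heading=0, draw]
    LT 120: heading 0 -> 120
    -- iteration 2/2 --
    BK 4: (4,0) -> (6,-3.464) [heading=120, draw]
    FD 16: (6,-3.464) -> (-2,10.392) [heading=120, draw]
    LT 120: heading 120 -> 240
  ]
]
Final: pos=(-2,10.392), heading=240, 24 segment(s) drawn
Segments drawn: 24

Answer: 24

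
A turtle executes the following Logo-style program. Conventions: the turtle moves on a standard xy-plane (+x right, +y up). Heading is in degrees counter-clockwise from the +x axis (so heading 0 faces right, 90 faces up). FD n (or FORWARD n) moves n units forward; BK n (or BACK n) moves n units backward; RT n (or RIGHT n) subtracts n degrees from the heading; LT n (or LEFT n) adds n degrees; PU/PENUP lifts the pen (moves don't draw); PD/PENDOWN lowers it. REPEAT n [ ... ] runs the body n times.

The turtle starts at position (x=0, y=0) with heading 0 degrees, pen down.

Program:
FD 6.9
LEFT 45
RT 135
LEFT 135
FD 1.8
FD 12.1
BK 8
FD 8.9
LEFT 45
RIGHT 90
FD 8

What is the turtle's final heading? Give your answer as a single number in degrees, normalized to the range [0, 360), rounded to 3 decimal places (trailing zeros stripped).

Answer: 0

Derivation:
Executing turtle program step by step:
Start: pos=(0,0), heading=0, pen down
FD 6.9: (0,0) -> (6.9,0) [heading=0, draw]
LT 45: heading 0 -> 45
RT 135: heading 45 -> 270
LT 135: heading 270 -> 45
FD 1.8: (6.9,0) -> (8.173,1.273) [heading=45, draw]
FD 12.1: (8.173,1.273) -> (16.729,9.829) [heading=45, draw]
BK 8: (16.729,9.829) -> (11.072,4.172) [heading=45, draw]
FD 8.9: (11.072,4.172) -> (17.365,10.465) [heading=45, draw]
LT 45: heading 45 -> 90
RT 90: heading 90 -> 0
FD 8: (17.365,10.465) -> (25.365,10.465) [heading=0, draw]
Final: pos=(25.365,10.465), heading=0, 6 segment(s) drawn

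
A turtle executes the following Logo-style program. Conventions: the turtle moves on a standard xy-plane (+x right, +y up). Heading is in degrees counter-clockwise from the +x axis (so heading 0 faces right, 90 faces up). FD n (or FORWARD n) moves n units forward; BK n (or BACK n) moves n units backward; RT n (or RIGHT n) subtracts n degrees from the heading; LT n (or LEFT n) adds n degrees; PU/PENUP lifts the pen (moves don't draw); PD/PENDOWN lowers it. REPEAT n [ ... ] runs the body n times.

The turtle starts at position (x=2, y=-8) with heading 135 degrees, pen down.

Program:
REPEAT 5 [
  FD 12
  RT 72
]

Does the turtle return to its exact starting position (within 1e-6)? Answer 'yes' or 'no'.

Executing turtle program step by step:
Start: pos=(2,-8), heading=135, pen down
REPEAT 5 [
  -- iteration 1/5 --
  FD 12: (2,-8) -> (-6.485,0.485) [heading=135, draw]
  RT 72: heading 135 -> 63
  -- iteration 2/5 --
  FD 12: (-6.485,0.485) -> (-1.037,11.177) [heading=63, draw]
  RT 72: heading 63 -> 351
  -- iteration 3/5 --
  FD 12: (-1.037,11.177) -> (10.815,9.3) [heading=351, draw]
  RT 72: heading 351 -> 279
  -- iteration 4/5 --
  FD 12: (10.815,9.3) -> (12.692,-2.552) [heading=279, draw]
  RT 72: heading 279 -> 207
  -- iteration 5/5 --
  FD 12: (12.692,-2.552) -> (2,-8) [heading=207, draw]
  RT 72: heading 207 -> 135
]
Final: pos=(2,-8), heading=135, 5 segment(s) drawn

Start position: (2, -8)
Final position: (2, -8)
Distance = 0; < 1e-6 -> CLOSED

Answer: yes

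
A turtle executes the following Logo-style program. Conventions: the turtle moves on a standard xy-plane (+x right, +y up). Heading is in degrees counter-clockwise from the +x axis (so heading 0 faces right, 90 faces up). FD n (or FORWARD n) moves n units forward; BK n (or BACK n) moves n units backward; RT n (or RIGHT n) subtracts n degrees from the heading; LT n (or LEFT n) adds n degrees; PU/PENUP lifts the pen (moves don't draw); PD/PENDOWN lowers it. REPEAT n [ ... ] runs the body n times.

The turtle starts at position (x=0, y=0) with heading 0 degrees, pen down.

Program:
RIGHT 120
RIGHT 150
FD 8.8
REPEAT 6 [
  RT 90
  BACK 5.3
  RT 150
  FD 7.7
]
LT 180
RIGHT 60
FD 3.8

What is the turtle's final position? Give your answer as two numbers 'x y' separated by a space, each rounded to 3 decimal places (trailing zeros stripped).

Executing turtle program step by step:
Start: pos=(0,0), heading=0, pen down
RT 120: heading 0 -> 240
RT 150: heading 240 -> 90
FD 8.8: (0,0) -> (0,8.8) [heading=90, draw]
REPEAT 6 [
  -- iteration 1/6 --
  RT 90: heading 90 -> 0
  BK 5.3: (0,8.8) -> (-5.3,8.8) [heading=0, draw]
  RT 150: heading 0 -> 210
  FD 7.7: (-5.3,8.8) -> (-11.968,4.95) [heading=210, draw]
  -- iteration 2/6 --
  RT 90: heading 210 -> 120
  BK 5.3: (-11.968,4.95) -> (-9.318,0.36) [heading=120, draw]
  RT 150: heading 120 -> 330
  FD 7.7: (-9.318,0.36) -> (-2.65,-3.49) [heading=330, draw]
  -- iteration 3/6 --
  RT 90: heading 330 -> 240
  BK 5.3: (-2.65,-3.49) -> (0,1.1) [heading=240, draw]
  RT 150: heading 240 -> 90
  FD 7.7: (0,1.1) -> (0,8.8) [heading=90, draw]
  -- iteration 4/6 --
  RT 90: heading 90 -> 0
  BK 5.3: (0,8.8) -> (-5.3,8.8) [heading=0, draw]
  RT 150: heading 0 -> 210
  FD 7.7: (-5.3,8.8) -> (-11.968,4.95) [heading=210, draw]
  -- iteration 5/6 --
  RT 90: heading 210 -> 120
  BK 5.3: (-11.968,4.95) -> (-9.318,0.36) [heading=120, draw]
  RT 150: heading 120 -> 330
  FD 7.7: (-9.318,0.36) -> (-2.65,-3.49) [heading=330, draw]
  -- iteration 6/6 --
  RT 90: heading 330 -> 240
  BK 5.3: (-2.65,-3.49) -> (0,1.1) [heading=240, draw]
  RT 150: heading 240 -> 90
  FD 7.7: (0,1.1) -> (0,8.8) [heading=90, draw]
]
LT 180: heading 90 -> 270
RT 60: heading 270 -> 210
FD 3.8: (0,8.8) -> (-3.291,6.9) [heading=210, draw]
Final: pos=(-3.291,6.9), heading=210, 14 segment(s) drawn

Answer: -3.291 6.9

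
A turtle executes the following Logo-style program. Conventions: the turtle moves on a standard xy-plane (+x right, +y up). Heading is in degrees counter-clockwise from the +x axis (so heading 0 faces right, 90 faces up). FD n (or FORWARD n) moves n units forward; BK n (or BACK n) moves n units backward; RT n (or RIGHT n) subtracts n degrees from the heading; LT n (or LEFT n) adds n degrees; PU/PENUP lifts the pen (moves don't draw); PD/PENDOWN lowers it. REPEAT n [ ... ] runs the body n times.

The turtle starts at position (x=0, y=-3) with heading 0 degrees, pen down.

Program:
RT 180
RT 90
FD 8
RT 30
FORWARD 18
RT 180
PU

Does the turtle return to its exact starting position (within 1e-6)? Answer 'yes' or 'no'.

Executing turtle program step by step:
Start: pos=(0,-3), heading=0, pen down
RT 180: heading 0 -> 180
RT 90: heading 180 -> 90
FD 8: (0,-3) -> (0,5) [heading=90, draw]
RT 30: heading 90 -> 60
FD 18: (0,5) -> (9,20.588) [heading=60, draw]
RT 180: heading 60 -> 240
PU: pen up
Final: pos=(9,20.588), heading=240, 2 segment(s) drawn

Start position: (0, -3)
Final position: (9, 20.588)
Distance = 25.247; >= 1e-6 -> NOT closed

Answer: no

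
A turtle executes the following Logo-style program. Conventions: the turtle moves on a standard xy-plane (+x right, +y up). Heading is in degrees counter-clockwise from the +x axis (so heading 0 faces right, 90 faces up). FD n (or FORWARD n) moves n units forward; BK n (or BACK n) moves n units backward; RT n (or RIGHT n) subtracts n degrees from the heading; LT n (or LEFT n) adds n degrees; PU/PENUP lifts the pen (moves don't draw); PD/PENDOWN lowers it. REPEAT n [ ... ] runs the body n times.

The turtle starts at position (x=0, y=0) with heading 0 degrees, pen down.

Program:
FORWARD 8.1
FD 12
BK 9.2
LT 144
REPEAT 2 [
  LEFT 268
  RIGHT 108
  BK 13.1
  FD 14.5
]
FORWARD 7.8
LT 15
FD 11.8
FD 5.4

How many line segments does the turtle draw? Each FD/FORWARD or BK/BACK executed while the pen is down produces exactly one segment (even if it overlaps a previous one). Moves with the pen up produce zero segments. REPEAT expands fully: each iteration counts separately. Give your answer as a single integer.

Answer: 10

Derivation:
Executing turtle program step by step:
Start: pos=(0,0), heading=0, pen down
FD 8.1: (0,0) -> (8.1,0) [heading=0, draw]
FD 12: (8.1,0) -> (20.1,0) [heading=0, draw]
BK 9.2: (20.1,0) -> (10.9,0) [heading=0, draw]
LT 144: heading 0 -> 144
REPEAT 2 [
  -- iteration 1/2 --
  LT 268: heading 144 -> 52
  RT 108: heading 52 -> 304
  BK 13.1: (10.9,0) -> (3.575,10.86) [heading=304, draw]
  FD 14.5: (3.575,10.86) -> (11.683,-1.161) [heading=304, draw]
  -- iteration 2/2 --
  LT 268: heading 304 -> 212
  RT 108: heading 212 -> 104
  BK 13.1: (11.683,-1.161) -> (14.852,-13.872) [heading=104, draw]
  FD 14.5: (14.852,-13.872) -> (11.344,0.198) [heading=104, draw]
]
FD 7.8: (11.344,0.198) -> (9.457,7.766) [heading=104, draw]
LT 15: heading 104 -> 119
FD 11.8: (9.457,7.766) -> (3.736,18.087) [heading=119, draw]
FD 5.4: (3.736,18.087) -> (1.118,22.81) [heading=119, draw]
Final: pos=(1.118,22.81), heading=119, 10 segment(s) drawn
Segments drawn: 10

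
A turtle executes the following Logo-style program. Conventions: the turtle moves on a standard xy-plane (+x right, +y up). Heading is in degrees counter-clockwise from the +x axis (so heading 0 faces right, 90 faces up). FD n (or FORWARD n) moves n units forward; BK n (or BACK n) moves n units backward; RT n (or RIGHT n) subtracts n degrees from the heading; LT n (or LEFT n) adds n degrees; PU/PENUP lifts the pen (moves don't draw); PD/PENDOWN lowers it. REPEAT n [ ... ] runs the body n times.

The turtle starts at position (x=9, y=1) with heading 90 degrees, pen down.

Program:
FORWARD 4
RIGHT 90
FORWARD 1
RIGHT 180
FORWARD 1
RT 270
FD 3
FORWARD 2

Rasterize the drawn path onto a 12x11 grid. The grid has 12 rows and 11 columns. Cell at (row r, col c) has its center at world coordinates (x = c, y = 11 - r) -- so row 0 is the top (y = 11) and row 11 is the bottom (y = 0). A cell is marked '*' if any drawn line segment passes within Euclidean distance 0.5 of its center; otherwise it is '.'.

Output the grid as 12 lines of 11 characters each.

Segment 0: (9,1) -> (9,5)
Segment 1: (9,5) -> (10,5)
Segment 2: (10,5) -> (9,5)
Segment 3: (9,5) -> (9,2)
Segment 4: (9,2) -> (9,0)

Answer: ...........
...........
...........
...........
...........
...........
.........**
.........*.
.........*.
.........*.
.........*.
.........*.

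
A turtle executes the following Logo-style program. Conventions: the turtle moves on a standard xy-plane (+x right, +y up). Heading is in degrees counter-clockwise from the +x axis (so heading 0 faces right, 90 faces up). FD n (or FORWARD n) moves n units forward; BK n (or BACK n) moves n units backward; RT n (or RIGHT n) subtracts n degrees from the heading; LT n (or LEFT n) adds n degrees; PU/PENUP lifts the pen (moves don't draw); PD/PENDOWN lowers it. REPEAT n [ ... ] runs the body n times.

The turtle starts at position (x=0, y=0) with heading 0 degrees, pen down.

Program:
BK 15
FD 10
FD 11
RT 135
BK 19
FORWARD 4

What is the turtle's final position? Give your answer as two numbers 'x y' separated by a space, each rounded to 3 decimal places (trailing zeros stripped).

Answer: 16.607 10.607

Derivation:
Executing turtle program step by step:
Start: pos=(0,0), heading=0, pen down
BK 15: (0,0) -> (-15,0) [heading=0, draw]
FD 10: (-15,0) -> (-5,0) [heading=0, draw]
FD 11: (-5,0) -> (6,0) [heading=0, draw]
RT 135: heading 0 -> 225
BK 19: (6,0) -> (19.435,13.435) [heading=225, draw]
FD 4: (19.435,13.435) -> (16.607,10.607) [heading=225, draw]
Final: pos=(16.607,10.607), heading=225, 5 segment(s) drawn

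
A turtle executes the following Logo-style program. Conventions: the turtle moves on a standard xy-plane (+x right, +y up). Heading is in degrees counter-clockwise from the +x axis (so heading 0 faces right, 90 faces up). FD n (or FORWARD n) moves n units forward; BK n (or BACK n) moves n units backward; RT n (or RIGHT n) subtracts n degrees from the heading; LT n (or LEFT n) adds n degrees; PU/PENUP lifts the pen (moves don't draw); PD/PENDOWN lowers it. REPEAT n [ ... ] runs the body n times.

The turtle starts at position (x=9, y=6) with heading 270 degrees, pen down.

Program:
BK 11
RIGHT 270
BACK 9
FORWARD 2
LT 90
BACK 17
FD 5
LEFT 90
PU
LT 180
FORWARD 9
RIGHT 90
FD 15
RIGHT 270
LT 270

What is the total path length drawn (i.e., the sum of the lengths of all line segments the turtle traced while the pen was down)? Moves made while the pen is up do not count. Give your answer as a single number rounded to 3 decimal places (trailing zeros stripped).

Answer: 44

Derivation:
Executing turtle program step by step:
Start: pos=(9,6), heading=270, pen down
BK 11: (9,6) -> (9,17) [heading=270, draw]
RT 270: heading 270 -> 0
BK 9: (9,17) -> (0,17) [heading=0, draw]
FD 2: (0,17) -> (2,17) [heading=0, draw]
LT 90: heading 0 -> 90
BK 17: (2,17) -> (2,0) [heading=90, draw]
FD 5: (2,0) -> (2,5) [heading=90, draw]
LT 90: heading 90 -> 180
PU: pen up
LT 180: heading 180 -> 0
FD 9: (2,5) -> (11,5) [heading=0, move]
RT 90: heading 0 -> 270
FD 15: (11,5) -> (11,-10) [heading=270, move]
RT 270: heading 270 -> 0
LT 270: heading 0 -> 270
Final: pos=(11,-10), heading=270, 5 segment(s) drawn

Segment lengths:
  seg 1: (9,6) -> (9,17), length = 11
  seg 2: (9,17) -> (0,17), length = 9
  seg 3: (0,17) -> (2,17), length = 2
  seg 4: (2,17) -> (2,0), length = 17
  seg 5: (2,0) -> (2,5), length = 5
Total = 44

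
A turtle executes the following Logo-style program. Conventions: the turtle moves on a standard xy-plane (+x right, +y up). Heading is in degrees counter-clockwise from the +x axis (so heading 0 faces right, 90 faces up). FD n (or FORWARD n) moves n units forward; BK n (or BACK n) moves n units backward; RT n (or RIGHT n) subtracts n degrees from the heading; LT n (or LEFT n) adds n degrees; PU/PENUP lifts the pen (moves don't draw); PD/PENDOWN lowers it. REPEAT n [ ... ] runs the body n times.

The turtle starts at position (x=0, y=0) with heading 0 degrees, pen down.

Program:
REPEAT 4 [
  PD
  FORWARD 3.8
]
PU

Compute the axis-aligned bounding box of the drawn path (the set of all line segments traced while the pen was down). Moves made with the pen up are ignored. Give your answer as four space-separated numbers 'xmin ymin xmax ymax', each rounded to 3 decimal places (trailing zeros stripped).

Answer: 0 0 15.2 0

Derivation:
Executing turtle program step by step:
Start: pos=(0,0), heading=0, pen down
REPEAT 4 [
  -- iteration 1/4 --
  PD: pen down
  FD 3.8: (0,0) -> (3.8,0) [heading=0, draw]
  -- iteration 2/4 --
  PD: pen down
  FD 3.8: (3.8,0) -> (7.6,0) [heading=0, draw]
  -- iteration 3/4 --
  PD: pen down
  FD 3.8: (7.6,0) -> (11.4,0) [heading=0, draw]
  -- iteration 4/4 --
  PD: pen down
  FD 3.8: (11.4,0) -> (15.2,0) [heading=0, draw]
]
PU: pen up
Final: pos=(15.2,0), heading=0, 4 segment(s) drawn

Segment endpoints: x in {0, 3.8, 7.6, 11.4, 15.2}, y in {0}
xmin=0, ymin=0, xmax=15.2, ymax=0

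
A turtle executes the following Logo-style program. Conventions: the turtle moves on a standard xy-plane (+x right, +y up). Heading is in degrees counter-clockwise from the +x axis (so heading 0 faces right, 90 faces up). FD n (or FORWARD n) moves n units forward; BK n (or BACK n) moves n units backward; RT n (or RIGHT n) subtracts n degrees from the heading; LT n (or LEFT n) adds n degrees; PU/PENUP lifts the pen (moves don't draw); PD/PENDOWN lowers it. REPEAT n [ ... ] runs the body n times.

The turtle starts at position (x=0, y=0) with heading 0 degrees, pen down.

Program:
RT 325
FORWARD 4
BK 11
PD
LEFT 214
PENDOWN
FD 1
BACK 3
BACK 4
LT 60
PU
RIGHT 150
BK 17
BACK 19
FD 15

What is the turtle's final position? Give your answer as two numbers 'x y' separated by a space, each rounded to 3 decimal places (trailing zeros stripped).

Answer: 16.021 -5.939

Derivation:
Executing turtle program step by step:
Start: pos=(0,0), heading=0, pen down
RT 325: heading 0 -> 35
FD 4: (0,0) -> (3.277,2.294) [heading=35, draw]
BK 11: (3.277,2.294) -> (-5.734,-4.015) [heading=35, draw]
PD: pen down
LT 214: heading 35 -> 249
PD: pen down
FD 1: (-5.734,-4.015) -> (-6.092,-4.949) [heading=249, draw]
BK 3: (-6.092,-4.949) -> (-5.017,-2.148) [heading=249, draw]
BK 4: (-5.017,-2.148) -> (-3.584,1.586) [heading=249, draw]
LT 60: heading 249 -> 309
PU: pen up
RT 150: heading 309 -> 159
BK 17: (-3.584,1.586) -> (12.287,-4.506) [heading=159, move]
BK 19: (12.287,-4.506) -> (30.025,-11.315) [heading=159, move]
FD 15: (30.025,-11.315) -> (16.021,-5.939) [heading=159, move]
Final: pos=(16.021,-5.939), heading=159, 5 segment(s) drawn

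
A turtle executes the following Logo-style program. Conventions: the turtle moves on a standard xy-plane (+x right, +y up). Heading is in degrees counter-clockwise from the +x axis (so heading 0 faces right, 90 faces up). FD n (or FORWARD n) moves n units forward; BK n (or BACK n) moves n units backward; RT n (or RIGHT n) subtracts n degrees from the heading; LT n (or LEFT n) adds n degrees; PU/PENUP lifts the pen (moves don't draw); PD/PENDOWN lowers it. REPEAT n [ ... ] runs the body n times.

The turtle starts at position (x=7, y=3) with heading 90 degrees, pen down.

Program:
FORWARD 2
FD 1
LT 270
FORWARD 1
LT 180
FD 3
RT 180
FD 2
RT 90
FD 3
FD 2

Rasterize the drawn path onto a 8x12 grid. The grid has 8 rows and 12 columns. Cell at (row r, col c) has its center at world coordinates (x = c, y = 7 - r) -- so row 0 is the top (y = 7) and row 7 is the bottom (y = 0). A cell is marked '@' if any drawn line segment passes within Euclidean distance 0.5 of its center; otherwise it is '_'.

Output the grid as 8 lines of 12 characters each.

Answer: ____________
_____@@@@___
_______@____
_______@____
_______@____
_______@____
_______@____
____________

Derivation:
Segment 0: (7,3) -> (7,5)
Segment 1: (7,5) -> (7,6)
Segment 2: (7,6) -> (8,6)
Segment 3: (8,6) -> (5,6)
Segment 4: (5,6) -> (7,6)
Segment 5: (7,6) -> (7,3)
Segment 6: (7,3) -> (7,1)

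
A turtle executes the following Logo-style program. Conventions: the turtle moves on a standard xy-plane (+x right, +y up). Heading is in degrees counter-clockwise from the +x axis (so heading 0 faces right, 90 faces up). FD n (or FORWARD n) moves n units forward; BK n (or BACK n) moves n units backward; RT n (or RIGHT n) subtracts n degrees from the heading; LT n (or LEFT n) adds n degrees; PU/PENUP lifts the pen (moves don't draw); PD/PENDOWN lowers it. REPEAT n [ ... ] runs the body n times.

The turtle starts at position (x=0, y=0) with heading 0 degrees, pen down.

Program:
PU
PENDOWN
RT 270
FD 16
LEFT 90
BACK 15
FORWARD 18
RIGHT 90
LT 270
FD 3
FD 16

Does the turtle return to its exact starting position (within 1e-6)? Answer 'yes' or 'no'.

Executing turtle program step by step:
Start: pos=(0,0), heading=0, pen down
PU: pen up
PD: pen down
RT 270: heading 0 -> 90
FD 16: (0,0) -> (0,16) [heading=90, draw]
LT 90: heading 90 -> 180
BK 15: (0,16) -> (15,16) [heading=180, draw]
FD 18: (15,16) -> (-3,16) [heading=180, draw]
RT 90: heading 180 -> 90
LT 270: heading 90 -> 0
FD 3: (-3,16) -> (0,16) [heading=0, draw]
FD 16: (0,16) -> (16,16) [heading=0, draw]
Final: pos=(16,16), heading=0, 5 segment(s) drawn

Start position: (0, 0)
Final position: (16, 16)
Distance = 22.627; >= 1e-6 -> NOT closed

Answer: no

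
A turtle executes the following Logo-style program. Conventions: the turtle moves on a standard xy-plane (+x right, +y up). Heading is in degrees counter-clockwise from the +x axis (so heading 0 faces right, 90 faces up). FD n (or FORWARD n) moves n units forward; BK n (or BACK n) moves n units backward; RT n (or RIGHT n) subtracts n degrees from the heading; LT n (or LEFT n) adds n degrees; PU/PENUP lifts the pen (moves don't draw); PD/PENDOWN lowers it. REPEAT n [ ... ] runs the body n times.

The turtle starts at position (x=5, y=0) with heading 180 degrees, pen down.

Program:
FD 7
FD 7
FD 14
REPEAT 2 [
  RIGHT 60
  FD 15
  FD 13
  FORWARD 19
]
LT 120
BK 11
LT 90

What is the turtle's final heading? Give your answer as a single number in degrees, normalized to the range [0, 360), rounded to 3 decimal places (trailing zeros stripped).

Answer: 270

Derivation:
Executing turtle program step by step:
Start: pos=(5,0), heading=180, pen down
FD 7: (5,0) -> (-2,0) [heading=180, draw]
FD 7: (-2,0) -> (-9,0) [heading=180, draw]
FD 14: (-9,0) -> (-23,0) [heading=180, draw]
REPEAT 2 [
  -- iteration 1/2 --
  RT 60: heading 180 -> 120
  FD 15: (-23,0) -> (-30.5,12.99) [heading=120, draw]
  FD 13: (-30.5,12.99) -> (-37,24.249) [heading=120, draw]
  FD 19: (-37,24.249) -> (-46.5,40.703) [heading=120, draw]
  -- iteration 2/2 --
  RT 60: heading 120 -> 60
  FD 15: (-46.5,40.703) -> (-39,53.694) [heading=60, draw]
  FD 13: (-39,53.694) -> (-32.5,64.952) [heading=60, draw]
  FD 19: (-32.5,64.952) -> (-23,81.406) [heading=60, draw]
]
LT 120: heading 60 -> 180
BK 11: (-23,81.406) -> (-12,81.406) [heading=180, draw]
LT 90: heading 180 -> 270
Final: pos=(-12,81.406), heading=270, 10 segment(s) drawn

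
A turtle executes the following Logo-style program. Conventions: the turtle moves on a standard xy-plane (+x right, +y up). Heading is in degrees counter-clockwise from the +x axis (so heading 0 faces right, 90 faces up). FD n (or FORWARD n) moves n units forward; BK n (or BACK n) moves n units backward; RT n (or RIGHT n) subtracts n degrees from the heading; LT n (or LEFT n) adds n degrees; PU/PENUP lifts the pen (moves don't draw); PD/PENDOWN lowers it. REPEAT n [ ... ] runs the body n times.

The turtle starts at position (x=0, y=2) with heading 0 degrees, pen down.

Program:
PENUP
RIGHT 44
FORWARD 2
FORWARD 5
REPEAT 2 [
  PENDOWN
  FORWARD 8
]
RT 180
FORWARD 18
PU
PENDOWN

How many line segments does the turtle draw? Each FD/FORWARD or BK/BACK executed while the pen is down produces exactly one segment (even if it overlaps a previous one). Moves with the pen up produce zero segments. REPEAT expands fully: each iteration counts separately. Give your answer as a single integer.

Executing turtle program step by step:
Start: pos=(0,2), heading=0, pen down
PU: pen up
RT 44: heading 0 -> 316
FD 2: (0,2) -> (1.439,0.611) [heading=316, move]
FD 5: (1.439,0.611) -> (5.035,-2.863) [heading=316, move]
REPEAT 2 [
  -- iteration 1/2 --
  PD: pen down
  FD 8: (5.035,-2.863) -> (10.79,-8.42) [heading=316, draw]
  -- iteration 2/2 --
  PD: pen down
  FD 8: (10.79,-8.42) -> (16.545,-13.977) [heading=316, draw]
]
RT 180: heading 316 -> 136
FD 18: (16.545,-13.977) -> (3.597,-1.473) [heading=136, draw]
PU: pen up
PD: pen down
Final: pos=(3.597,-1.473), heading=136, 3 segment(s) drawn
Segments drawn: 3

Answer: 3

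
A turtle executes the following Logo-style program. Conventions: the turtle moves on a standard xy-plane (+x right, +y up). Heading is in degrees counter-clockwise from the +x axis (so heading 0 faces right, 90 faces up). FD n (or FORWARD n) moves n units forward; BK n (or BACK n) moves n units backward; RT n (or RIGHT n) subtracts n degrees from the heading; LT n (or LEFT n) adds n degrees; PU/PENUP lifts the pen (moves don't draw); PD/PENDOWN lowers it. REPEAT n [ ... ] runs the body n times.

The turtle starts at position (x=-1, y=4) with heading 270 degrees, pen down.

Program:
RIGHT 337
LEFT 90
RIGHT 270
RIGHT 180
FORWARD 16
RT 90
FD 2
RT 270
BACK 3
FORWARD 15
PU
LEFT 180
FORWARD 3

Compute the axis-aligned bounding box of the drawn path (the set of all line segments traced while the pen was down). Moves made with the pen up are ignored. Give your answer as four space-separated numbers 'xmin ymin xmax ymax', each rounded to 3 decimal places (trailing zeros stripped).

Answer: -1 -22.556 8.099 4

Derivation:
Executing turtle program step by step:
Start: pos=(-1,4), heading=270, pen down
RT 337: heading 270 -> 293
LT 90: heading 293 -> 23
RT 270: heading 23 -> 113
RT 180: heading 113 -> 293
FD 16: (-1,4) -> (5.252,-10.728) [heading=293, draw]
RT 90: heading 293 -> 203
FD 2: (5.252,-10.728) -> (3.411,-11.51) [heading=203, draw]
RT 270: heading 203 -> 293
BK 3: (3.411,-11.51) -> (2.238,-8.748) [heading=293, draw]
FD 15: (2.238,-8.748) -> (8.099,-22.556) [heading=293, draw]
PU: pen up
LT 180: heading 293 -> 113
FD 3: (8.099,-22.556) -> (6.927,-19.794) [heading=113, move]
Final: pos=(6.927,-19.794), heading=113, 4 segment(s) drawn

Segment endpoints: x in {-1, 2.238, 3.411, 5.252, 8.099}, y in {-22.556, -11.51, -10.728, -8.748, 4}
xmin=-1, ymin=-22.556, xmax=8.099, ymax=4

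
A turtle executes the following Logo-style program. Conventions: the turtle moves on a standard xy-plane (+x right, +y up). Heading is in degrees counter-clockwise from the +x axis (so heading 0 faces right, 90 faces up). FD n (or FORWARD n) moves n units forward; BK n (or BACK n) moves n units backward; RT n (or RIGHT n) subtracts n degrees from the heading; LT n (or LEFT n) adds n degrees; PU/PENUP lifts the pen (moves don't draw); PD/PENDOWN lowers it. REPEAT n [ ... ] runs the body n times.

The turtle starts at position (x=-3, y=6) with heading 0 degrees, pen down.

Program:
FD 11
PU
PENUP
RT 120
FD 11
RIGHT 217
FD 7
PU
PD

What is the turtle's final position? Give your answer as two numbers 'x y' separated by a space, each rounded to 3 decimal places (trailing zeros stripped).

Answer: 8.944 -0.791

Derivation:
Executing turtle program step by step:
Start: pos=(-3,6), heading=0, pen down
FD 11: (-3,6) -> (8,6) [heading=0, draw]
PU: pen up
PU: pen up
RT 120: heading 0 -> 240
FD 11: (8,6) -> (2.5,-3.526) [heading=240, move]
RT 217: heading 240 -> 23
FD 7: (2.5,-3.526) -> (8.944,-0.791) [heading=23, move]
PU: pen up
PD: pen down
Final: pos=(8.944,-0.791), heading=23, 1 segment(s) drawn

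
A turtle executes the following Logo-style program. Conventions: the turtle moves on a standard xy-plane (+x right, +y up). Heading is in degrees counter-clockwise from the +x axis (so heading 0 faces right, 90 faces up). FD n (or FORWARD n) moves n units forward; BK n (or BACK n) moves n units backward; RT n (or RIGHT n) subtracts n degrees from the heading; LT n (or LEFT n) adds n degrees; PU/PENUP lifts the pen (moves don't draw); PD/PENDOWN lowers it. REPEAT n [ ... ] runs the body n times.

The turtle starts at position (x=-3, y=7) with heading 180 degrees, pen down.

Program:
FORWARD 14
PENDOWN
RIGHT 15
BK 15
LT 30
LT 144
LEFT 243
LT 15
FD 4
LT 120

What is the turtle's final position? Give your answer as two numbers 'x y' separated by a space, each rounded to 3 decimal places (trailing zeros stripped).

Answer: -4.69 -0.237

Derivation:
Executing turtle program step by step:
Start: pos=(-3,7), heading=180, pen down
FD 14: (-3,7) -> (-17,7) [heading=180, draw]
PD: pen down
RT 15: heading 180 -> 165
BK 15: (-17,7) -> (-2.511,3.118) [heading=165, draw]
LT 30: heading 165 -> 195
LT 144: heading 195 -> 339
LT 243: heading 339 -> 222
LT 15: heading 222 -> 237
FD 4: (-2.511,3.118) -> (-4.69,-0.237) [heading=237, draw]
LT 120: heading 237 -> 357
Final: pos=(-4.69,-0.237), heading=357, 3 segment(s) drawn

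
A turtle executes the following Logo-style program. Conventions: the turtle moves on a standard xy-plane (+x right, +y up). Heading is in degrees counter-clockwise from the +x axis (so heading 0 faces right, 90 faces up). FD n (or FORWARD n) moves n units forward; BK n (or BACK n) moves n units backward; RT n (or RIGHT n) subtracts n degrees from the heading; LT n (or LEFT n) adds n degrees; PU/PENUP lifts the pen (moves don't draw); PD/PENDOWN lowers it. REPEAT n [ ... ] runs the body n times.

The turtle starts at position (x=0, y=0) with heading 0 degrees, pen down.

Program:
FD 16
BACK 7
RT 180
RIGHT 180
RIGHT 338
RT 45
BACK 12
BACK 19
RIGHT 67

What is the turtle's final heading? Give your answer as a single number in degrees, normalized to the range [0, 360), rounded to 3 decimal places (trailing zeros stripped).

Executing turtle program step by step:
Start: pos=(0,0), heading=0, pen down
FD 16: (0,0) -> (16,0) [heading=0, draw]
BK 7: (16,0) -> (9,0) [heading=0, draw]
RT 180: heading 0 -> 180
RT 180: heading 180 -> 0
RT 338: heading 0 -> 22
RT 45: heading 22 -> 337
BK 12: (9,0) -> (-2.046,4.689) [heading=337, draw]
BK 19: (-2.046,4.689) -> (-19.536,12.113) [heading=337, draw]
RT 67: heading 337 -> 270
Final: pos=(-19.536,12.113), heading=270, 4 segment(s) drawn

Answer: 270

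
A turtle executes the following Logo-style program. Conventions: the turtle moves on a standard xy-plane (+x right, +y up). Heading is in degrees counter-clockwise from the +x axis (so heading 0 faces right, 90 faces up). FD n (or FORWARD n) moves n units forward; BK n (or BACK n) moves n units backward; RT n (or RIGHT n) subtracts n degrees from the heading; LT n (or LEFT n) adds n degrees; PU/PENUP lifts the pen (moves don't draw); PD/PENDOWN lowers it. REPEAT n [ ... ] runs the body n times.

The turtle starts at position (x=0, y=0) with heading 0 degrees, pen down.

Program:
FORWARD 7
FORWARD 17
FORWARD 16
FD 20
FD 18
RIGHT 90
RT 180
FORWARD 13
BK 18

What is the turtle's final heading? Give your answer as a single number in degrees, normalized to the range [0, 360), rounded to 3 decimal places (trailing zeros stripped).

Answer: 90

Derivation:
Executing turtle program step by step:
Start: pos=(0,0), heading=0, pen down
FD 7: (0,0) -> (7,0) [heading=0, draw]
FD 17: (7,0) -> (24,0) [heading=0, draw]
FD 16: (24,0) -> (40,0) [heading=0, draw]
FD 20: (40,0) -> (60,0) [heading=0, draw]
FD 18: (60,0) -> (78,0) [heading=0, draw]
RT 90: heading 0 -> 270
RT 180: heading 270 -> 90
FD 13: (78,0) -> (78,13) [heading=90, draw]
BK 18: (78,13) -> (78,-5) [heading=90, draw]
Final: pos=(78,-5), heading=90, 7 segment(s) drawn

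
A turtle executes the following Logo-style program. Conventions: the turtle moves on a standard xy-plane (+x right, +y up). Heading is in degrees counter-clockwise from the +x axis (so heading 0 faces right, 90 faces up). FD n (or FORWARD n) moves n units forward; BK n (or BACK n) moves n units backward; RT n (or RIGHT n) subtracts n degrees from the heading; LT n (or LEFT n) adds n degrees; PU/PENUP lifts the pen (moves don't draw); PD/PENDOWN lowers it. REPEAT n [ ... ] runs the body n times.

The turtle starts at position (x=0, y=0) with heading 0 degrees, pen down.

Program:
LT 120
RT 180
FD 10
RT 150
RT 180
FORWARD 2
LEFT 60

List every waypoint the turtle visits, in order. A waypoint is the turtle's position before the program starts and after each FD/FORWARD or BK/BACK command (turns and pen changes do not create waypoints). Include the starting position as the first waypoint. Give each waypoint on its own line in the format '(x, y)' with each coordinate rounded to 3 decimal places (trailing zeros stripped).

Answer: (0, 0)
(5, -8.66)
(6.732, -9.66)

Derivation:
Executing turtle program step by step:
Start: pos=(0,0), heading=0, pen down
LT 120: heading 0 -> 120
RT 180: heading 120 -> 300
FD 10: (0,0) -> (5,-8.66) [heading=300, draw]
RT 150: heading 300 -> 150
RT 180: heading 150 -> 330
FD 2: (5,-8.66) -> (6.732,-9.66) [heading=330, draw]
LT 60: heading 330 -> 30
Final: pos=(6.732,-9.66), heading=30, 2 segment(s) drawn
Waypoints (3 total):
(0, 0)
(5, -8.66)
(6.732, -9.66)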